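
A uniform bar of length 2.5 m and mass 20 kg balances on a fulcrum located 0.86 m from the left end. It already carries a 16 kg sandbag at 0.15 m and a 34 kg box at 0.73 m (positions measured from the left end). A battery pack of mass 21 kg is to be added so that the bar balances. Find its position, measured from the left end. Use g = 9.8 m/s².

x ≈ 1.24 m from the left end

Take moments about the fulcrum (at 0.86 m from the left end).
Beam weight: 20 × 9.8 = 196 N down at 1.25 m → arm 0.39 m, τ = 196 × 0.39 = 76.44 N·m clockwise.
Sandbag: 16 × 9.8 = 156.8 N down at 0.15 m → arm 0.71 m, τ = 156.8 × 0.71 = 111.3 N·m counterclockwise.
Box: 34 × 9.8 = 333.2 N down at 0.73 m → arm 0.13 m, τ = 333.2 × 0.13 = 43.32 N·m counterclockwise.
Net moment of existing loads = 78.18 N·m counterclockwise.
The battery pack weighs 21 × 9.8 = 205.8 N and must supply an equal clockwise moment, so its lever arm about the fulcrum is 78.18 / 205.8 = 0.38 m.
That puts it at 0.86 + 0.38 = 1.24 m from the left end.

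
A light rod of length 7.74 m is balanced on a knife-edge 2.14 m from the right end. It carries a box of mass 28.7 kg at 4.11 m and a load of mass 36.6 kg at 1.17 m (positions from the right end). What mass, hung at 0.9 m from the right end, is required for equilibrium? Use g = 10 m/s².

Sum moments about the knife-edge (at 2.14 m from the right end) (the support reaction has zero arm there).
Box: 28.7 × 10 = 287 N down at 4.11 m → arm 1.97 m, τ = 287 × 1.97 = 565.4 N·m counterclockwise.
Load: 36.6 × 10 = 366 N down at 1.17 m → arm 0.97 m, τ = 366 × 0.97 = 355 N·m clockwise.
Net moment of known loads = 210.4 N·m counterclockwise.
An unknown mass m at 0.9 m has arm 1.24 m; its moment is m·g·1.24 clockwise.
For rotational equilibrium, m × 10 × 1.24 = 210.4, so m = 210.4 / (10 × 1.24) = 17 kg.

m ≈ 17 kg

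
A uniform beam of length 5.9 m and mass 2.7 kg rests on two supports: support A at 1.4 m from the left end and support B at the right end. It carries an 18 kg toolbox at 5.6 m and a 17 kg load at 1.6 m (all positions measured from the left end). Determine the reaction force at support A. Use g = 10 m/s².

Choose support B as the axis so its reaction then has zero moment arm.
Beam weight: 2.7 × 10 = 27 N down at 2.95 m → arm 2.95 m, τ = 27 × 2.95 = 79.65 N·m counterclockwise.
Toolbox: 18 × 10 = 180 N down at 5.6 m → arm 0.3 m, τ = 180 × 0.3 = 54 N·m counterclockwise.
Load: 17 × 10 = 170 N down at 1.6 m → arm 4.3 m, τ = 170 × 4.3 = 731 N·m counterclockwise.
Net load moment about support B = 864.6 N·m counterclockwise.
Reaction R at support A is upward at 1.4 m, arm 4.5 m → moment R × 4.5 clockwise.
Balancing moments: R × 4.5 = 864.6, giving R = 192 N.

R_A ≈ 192 N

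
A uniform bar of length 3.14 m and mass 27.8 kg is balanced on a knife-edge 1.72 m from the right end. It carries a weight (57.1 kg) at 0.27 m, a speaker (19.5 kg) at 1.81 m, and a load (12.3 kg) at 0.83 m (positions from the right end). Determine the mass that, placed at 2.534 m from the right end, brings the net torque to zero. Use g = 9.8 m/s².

m ≈ 118 kg

Take moments about the knife-edge (at 1.72 m from the right end).
Beam weight: 27.8 × 9.8 = 272.4 N down at 1.57 m → arm 0.15 m, τ = 272.4 × 0.15 = 40.86 N·m clockwise.
Weight: 57.1 × 9.8 = 559.6 N down at 0.27 m → arm 1.45 m, τ = 559.6 × 1.45 = 811.4 N·m clockwise.
Speaker: 19.5 × 9.8 = 191.1 N down at 1.81 m → arm 0.09 m, τ = 191.1 × 0.09 = 17.2 N·m counterclockwise.
Load: 12.3 × 9.8 = 120.5 N down at 0.83 m → arm 0.89 m, τ = 120.5 × 0.89 = 107.2 N·m clockwise.
Net moment of known loads = 942.3 N·m clockwise.
An unknown mass m at 2.534 m has arm 0.814 m; its moment is m·g·0.814 counterclockwise.
Balancing moments: m × 9.8 × 0.814 = 942.3, giving m = 942.3 / (9.8 × 0.814) = 118 kg.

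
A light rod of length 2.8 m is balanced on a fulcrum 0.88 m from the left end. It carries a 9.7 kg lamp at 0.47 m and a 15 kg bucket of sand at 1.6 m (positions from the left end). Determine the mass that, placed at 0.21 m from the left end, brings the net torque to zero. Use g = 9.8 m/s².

About the fulcrum (at 0.88 m from the left end):
Lamp: 9.7 × 9.8 = 95.06 N down at 0.47 m → arm 0.41 m, τ = 95.06 × 0.41 = 38.97 N·m counterclockwise.
Bucket of sand: 15 × 9.8 = 147 N down at 1.6 m → arm 0.72 m, τ = 147 × 0.72 = 105.8 N·m clockwise.
Net moment of known loads = 66.83 N·m clockwise.
An unknown mass m at 0.21 m has arm 0.67 m; its moment is m·g·0.67 counterclockwise.
Στ = 0 ⇒ m × 9.8 × 0.67 = 66.83 ⇒ m = 66.83 / (9.8 × 0.67) = 10.2 kg.

m ≈ 10.2 kg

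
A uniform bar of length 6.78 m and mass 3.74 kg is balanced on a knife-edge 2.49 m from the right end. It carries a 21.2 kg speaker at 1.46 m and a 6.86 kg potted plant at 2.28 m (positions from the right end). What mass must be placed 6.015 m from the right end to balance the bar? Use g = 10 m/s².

m ≈ 5.65 kg

Taking torques about the knife-edge (at 2.49 m from the right end):
Beam weight: 3.74 × 10 = 37.4 N down at 3.39 m → arm 0.9 m, τ = 37.4 × 0.9 = 33.66 N·m counterclockwise.
Speaker: 21.2 × 10 = 212 N down at 1.46 m → arm 1.03 m, τ = 212 × 1.03 = 218.4 N·m clockwise.
Potted plant: 6.86 × 10 = 68.6 N down at 2.28 m → arm 0.21 m, τ = 68.6 × 0.21 = 14.41 N·m clockwise.
Net moment of known loads = 199.2 N·m clockwise.
An unknown mass m at 6.015 m has arm 3.525 m; its moment is m·g·3.525 counterclockwise.
Στ = 0 ⇒ m × 10 × 3.525 = 199.2 ⇒ m = 199.2 / (10 × 3.525) = 5.65 kg.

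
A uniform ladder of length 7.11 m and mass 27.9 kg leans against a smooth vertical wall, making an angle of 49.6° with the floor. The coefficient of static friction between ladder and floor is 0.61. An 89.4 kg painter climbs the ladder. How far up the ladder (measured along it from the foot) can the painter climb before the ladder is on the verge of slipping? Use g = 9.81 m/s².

Take moments about the foot of the ladder.
Ladder weight 27.9×9.81 = 273.7 N acts at 3.555 m along the ladder; its horizontal arm is 3.555·cos49.6° = 2.304 m → τ = 630.6 N·m clockwise.
Painter weight 89.4×9.81 = 877 N at distance d → arm d·cos49.6° → τ = 877·d·0.6481 clockwise.
Wall normal N at the top has arm L sinθ = 5.415 m counterclockwise, so Στ = 0 gives N·5.415 = 630.6 + 568.4·d.
ΣFy = 0 ⇒ N_floor = 1151 N, so the maximum friction is μ_s·N_floor = 0.61×1151 = 702.1 N. ΣFx = 0 ⇒ N_wall = f, so at the slipping point N = 702.1 N.
Substituting: 702.1×5.415 = 630.6 + 568.4·d ⇒ d = (3802 − 630.6) / 568.4 = 5.58 m.

d ≈ 5.58 m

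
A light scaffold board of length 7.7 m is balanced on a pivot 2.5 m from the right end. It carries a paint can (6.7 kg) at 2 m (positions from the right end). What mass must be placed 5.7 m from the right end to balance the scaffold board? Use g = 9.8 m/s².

Sum moments about the pivot (at 2.5 m from the right end) (the support reaction has zero arm there).
Paint can: 6.7 × 9.8 = 65.66 N down at 2 m → arm 0.5 m, τ = 65.66 × 0.5 = 32.83 N·m clockwise.
Net moment of known loads = 32.83 N·m clockwise.
An unknown mass m at 5.7 m has arm 3.2 m; its moment is m·g·3.2 counterclockwise.
Στ = 0 ⇒ m × 9.8 × 3.2 = 32.83 ⇒ m = 32.83 / (9.8 × 3.2) = 1.05 kg.

m ≈ 1.05 kg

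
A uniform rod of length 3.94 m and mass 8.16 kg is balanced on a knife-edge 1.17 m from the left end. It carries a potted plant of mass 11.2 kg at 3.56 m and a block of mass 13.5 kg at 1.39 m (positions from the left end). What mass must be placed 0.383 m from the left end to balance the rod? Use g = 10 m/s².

m ≈ 46.1 kg

Take moments about the knife-edge (at 1.17 m from the left end).
Beam weight: 8.16 × 10 = 81.6 N down at 1.97 m → arm 0.8 m, τ = 81.6 × 0.8 = 65.28 N·m clockwise.
Potted plant: 11.2 × 10 = 112 N down at 3.56 m → arm 2.39 m, τ = 112 × 2.39 = 267.7 N·m clockwise.
Block: 13.5 × 10 = 135 N down at 1.39 m → arm 0.22 m, τ = 135 × 0.22 = 29.7 N·m clockwise.
Net moment of known loads = 362.7 N·m clockwise.
An unknown mass m at 0.383 m has arm 0.787 m; its moment is m·g·0.787 counterclockwise.
Στ = 0 ⇒ m × 10 × 0.787 = 362.7 ⇒ m = 362.7 / (10 × 0.787) = 46.1 kg.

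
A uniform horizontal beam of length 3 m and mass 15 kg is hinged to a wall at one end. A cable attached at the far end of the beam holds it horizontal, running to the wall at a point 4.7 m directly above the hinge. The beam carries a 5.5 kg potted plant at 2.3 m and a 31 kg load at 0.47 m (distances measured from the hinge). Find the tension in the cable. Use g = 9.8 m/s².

Choose the hinge as the axis so the unknown hinge reaction has zero arm there.
Beam weight: 15 × 9.8 = 147 N down at 1.5 m → arm 1.5 m, τ = 147 × 1.5 = 220.5 N·m clockwise.
Potted plant: 5.5 × 9.8 = 53.9 N down at 2.3 m → arm 2.3 m, τ = 53.9 × 2.3 = 124 N·m clockwise.
Load: 31 × 9.8 = 303.8 N down at 0.47 m → arm 0.47 m, τ = 303.8 × 0.47 = 142.8 N·m clockwise.
Total clockwise load moment = 487.3 N·m.
The cable tension T acts at 3 m; only its component perpendicular to the beam, T sinθ, produces torque. sinθ = h/√(h²+d²) = 4.7/√(4.7²+3²) = 0.8429.
For rotational equilibrium, T × 3 × 0.8429 = 487.3, so T = 487.3 / 2.529 = 193 N.

T ≈ 193 N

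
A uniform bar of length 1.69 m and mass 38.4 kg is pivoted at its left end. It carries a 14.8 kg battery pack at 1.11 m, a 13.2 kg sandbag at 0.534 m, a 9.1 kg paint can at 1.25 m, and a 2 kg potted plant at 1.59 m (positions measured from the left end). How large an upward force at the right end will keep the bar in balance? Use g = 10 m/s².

F ≈ 417 N

Choose the left end as the axis so the unknown pivot reaction has zero arm there.
Beam weight: 38.4 × 10 = 384 N down at 0.845 m → arm 0.845 m, τ = 384 × 0.845 = 324.5 N·m clockwise.
Battery pack: 14.8 × 10 = 148 N down at 1.11 m → arm 1.11 m, τ = 148 × 1.11 = 164.3 N·m clockwise.
Sandbag: 13.2 × 10 = 132 N down at 0.534 m → arm 0.534 m, τ = 132 × 0.534 = 70.49 N·m clockwise.
Paint can: 9.1 × 10 = 91 N down at 1.25 m → arm 1.25 m, τ = 91 × 1.25 = 113.8 N·m clockwise.
Potted plant: 2 × 10 = 20 N down at 1.59 m → arm 1.59 m, τ = 20 × 1.59 = 31.8 N·m clockwise.
Net moment of the loads = 704.9 N·m clockwise.
The upward force F acts at the right end, arm 1.69 m, giving F × 1.69 counterclockwise.
Setting net torque to zero: F × 1.69 = 704.9 → F = 704.9 / 1.69 = 417 N.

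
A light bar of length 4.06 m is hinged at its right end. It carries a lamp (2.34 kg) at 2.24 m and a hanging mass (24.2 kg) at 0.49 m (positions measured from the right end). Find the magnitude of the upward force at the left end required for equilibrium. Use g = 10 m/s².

Take moments about the right end.
Lamp: 2.34 × 10 = 23.4 N down at 2.24 m → arm 2.24 m, τ = 23.4 × 2.24 = 52.42 N·m counterclockwise.
Hanging mass: 24.2 × 10 = 242 N down at 0.49 m → arm 0.49 m, τ = 242 × 0.49 = 118.6 N·m counterclockwise.
Net moment of the loads = 171 N·m counterclockwise.
The upward force F acts at the left end, arm 4.06 m, giving F × 4.06 clockwise.
Balancing moments: F × 4.06 = 171, giving F = 171 / 4.06 = 42.1 N.

F ≈ 42.1 N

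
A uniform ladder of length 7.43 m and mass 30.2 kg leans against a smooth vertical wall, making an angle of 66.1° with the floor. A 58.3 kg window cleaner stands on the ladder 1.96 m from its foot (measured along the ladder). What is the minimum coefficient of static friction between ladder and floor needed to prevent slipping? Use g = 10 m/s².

About the foot of the ladder:
Ladder weight 30.2×10 = 302 N acts at 3.715 m along the ladder; its horizontal arm is 3.715·cos66.1° = 1.505 m → τ = 454.5 N·m clockwise.
Window cleaner: 58.3×10 = 583 N at 1.96 m → arm 0.7941 m → τ = 463 N·m clockwise.
Wall normal N acts horizontally at the top; its moment arm is the height L sinθ = 7.43·sin66.1° = 6.793 m, counterclockwise.
For rotational equilibrium, N × 6.793 = 917.5, so N = 135.1 N.
ΣFx = 0 ⇒ f = N_wall = 135.1 N. ΣFy = 0 ⇒ N_floor = 885 N.
μ_min = f / N_floor = 135.1 / 885 = 0.153.

μ_min ≈ 0.153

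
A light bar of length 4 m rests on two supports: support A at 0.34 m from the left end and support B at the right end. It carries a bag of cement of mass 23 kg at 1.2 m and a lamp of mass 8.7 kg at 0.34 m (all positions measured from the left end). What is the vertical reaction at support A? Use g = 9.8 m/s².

About support B:
Bag of cement: 23 × 9.8 = 225.4 N down at 1.2 m → arm 2.8 m, τ = 225.4 × 2.8 = 631.1 N·m counterclockwise.
Lamp: 8.7 × 9.8 = 85.26 N down at 0.34 m → arm 3.66 m, τ = 85.26 × 3.66 = 312.1 N·m counterclockwise.
Net load moment about support B = 943.2 N·m counterclockwise.
Reaction R at support A is upward at 0.34 m, arm 3.66 m → moment R × 3.66 clockwise.
For rotational equilibrium, R × 3.66 = 943.2, so R = 258 N.

R_A ≈ 258 N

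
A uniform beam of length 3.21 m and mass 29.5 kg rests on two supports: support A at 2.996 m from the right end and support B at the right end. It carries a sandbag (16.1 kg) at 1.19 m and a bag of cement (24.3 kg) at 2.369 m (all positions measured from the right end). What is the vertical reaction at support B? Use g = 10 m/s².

R_B ≈ 285 N

About support A:
Beam weight: 29.5 × 10 = 295 N down at 1.605 m → arm 1.391 m, τ = 295 × 1.391 = 410.3 N·m clockwise.
Sandbag: 16.1 × 10 = 161 N down at 1.19 m → arm 1.806 m, τ = 161 × 1.806 = 290.8 N·m clockwise.
Bag of cement: 24.3 × 10 = 243 N down at 2.369 m → arm 0.627 m, τ = 243 × 0.627 = 152.4 N·m clockwise.
Net load moment about support A = 853.5 N·m clockwise.
Reaction R at support B is upward at 0 m, arm 2.996 m → moment R × 2.996 counterclockwise.
For rotational equilibrium, R × 2.996 = 853.5, so R = 285 N.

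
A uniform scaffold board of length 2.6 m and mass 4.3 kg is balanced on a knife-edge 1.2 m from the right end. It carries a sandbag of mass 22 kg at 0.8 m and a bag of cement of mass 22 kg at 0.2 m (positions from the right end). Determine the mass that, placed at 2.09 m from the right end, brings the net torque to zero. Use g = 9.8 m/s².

Choose the knife-edge (at 1.2 m from the right end) as the axis so the support reaction has zero arm there.
Beam weight: 4.3 × 9.8 = 42.14 N down at 1.3 m → arm 0.1 m, τ = 42.14 × 0.1 = 4.214 N·m counterclockwise.
Sandbag: 22 × 9.8 = 215.6 N down at 0.8 m → arm 0.4 m, τ = 215.6 × 0.4 = 86.24 N·m clockwise.
Bag of cement: 22 × 9.8 = 215.6 N down at 0.2 m → arm 1 m, τ = 215.6 × 1 = 215.6 N·m clockwise.
Net moment of known loads = 297.6 N·m clockwise.
An unknown mass m at 2.09 m has arm 0.89 m; its moment is m·g·0.89 counterclockwise.
Στ = 0 ⇒ m × 9.8 × 0.89 = 297.6 ⇒ m = 297.6 / (9.8 × 0.89) = 34.1 kg.

m ≈ 34.1 kg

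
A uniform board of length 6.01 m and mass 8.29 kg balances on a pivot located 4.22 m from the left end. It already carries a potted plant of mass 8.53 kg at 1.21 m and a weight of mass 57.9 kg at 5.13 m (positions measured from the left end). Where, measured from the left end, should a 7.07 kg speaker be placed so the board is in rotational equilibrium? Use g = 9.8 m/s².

x ≈ 1.82 m from the left end

Sum moments about the pivot (at 4.22 m from the left end) (the support reaction has zero arm there).
Beam weight: 8.29 × 9.8 = 81.24 N down at 3.005 m → arm 1.215 m, τ = 81.24 × 1.215 = 98.71 N·m counterclockwise.
Potted plant: 8.53 × 9.8 = 83.59 N down at 1.21 m → arm 3.01 m, τ = 83.59 × 3.01 = 251.6 N·m counterclockwise.
Weight: 57.9 × 9.8 = 567.4 N down at 5.13 m → arm 0.91 m, τ = 567.4 × 0.91 = 516.3 N·m clockwise.
Net moment of existing loads = 166 N·m clockwise.
The speaker weighs 7.07 × 9.8 = 69.29 N and must supply an equal counterclockwise moment, so its lever arm about the pivot is 166 / 69.29 = 2.4 m.
That puts it at 4.22 − 2.4 = 1.82 m from the left end.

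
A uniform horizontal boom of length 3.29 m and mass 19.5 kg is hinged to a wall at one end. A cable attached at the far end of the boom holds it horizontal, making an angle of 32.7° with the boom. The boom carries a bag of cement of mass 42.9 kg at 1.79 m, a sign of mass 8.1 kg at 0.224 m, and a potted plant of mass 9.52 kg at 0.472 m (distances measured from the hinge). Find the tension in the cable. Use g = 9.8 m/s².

T ≈ 635 N

Taking torques about the hinge:
Beam weight: 19.5 × 9.8 = 191.1 N down at 1.645 m → arm 1.645 m, τ = 191.1 × 1.645 = 314.4 N·m clockwise.
Bag of cement: 42.9 × 9.8 = 420.4 N down at 1.79 m → arm 1.79 m, τ = 420.4 × 1.79 = 752.5 N·m clockwise.
Sign: 8.1 × 9.8 = 79.38 N down at 0.224 m → arm 0.224 m, τ = 79.38 × 0.224 = 17.78 N·m clockwise.
Potted plant: 9.52 × 9.8 = 93.3 N down at 0.472 m → arm 0.472 m, τ = 93.3 × 0.472 = 44.04 N·m clockwise.
Total clockwise load moment = 1129 N·m.
The cable tension T acts at 3.29 m; only its component perpendicular to the boom, T sinθ, produces torque. sin 32.7° = 0.5402.
For rotational equilibrium, T × 3.29 × 0.5402 = 1129, so T = 1129 / 1.777 = 635 N.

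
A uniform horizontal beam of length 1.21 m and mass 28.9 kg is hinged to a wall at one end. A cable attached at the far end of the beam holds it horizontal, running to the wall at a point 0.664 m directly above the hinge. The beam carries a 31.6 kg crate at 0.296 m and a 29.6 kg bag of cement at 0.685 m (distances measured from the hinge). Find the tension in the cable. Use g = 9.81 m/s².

T ≈ 794 N

About the hinge:
Beam weight: 28.9 × 9.81 = 283.5 N down at 0.605 m → arm 0.605 m, τ = 283.5 × 0.605 = 171.5 N·m clockwise.
Crate: 31.6 × 9.81 = 310 N down at 0.296 m → arm 0.296 m, τ = 310 × 0.296 = 91.76 N·m clockwise.
Bag of cement: 29.6 × 9.81 = 290.4 N down at 0.685 m → arm 0.685 m, τ = 290.4 × 0.685 = 198.9 N·m clockwise.
Total clockwise load moment = 462.2 N·m.
The cable tension T acts at 1.21 m; only its component perpendicular to the beam, T sinθ, produces torque. sinθ = h/√(h²+d²) = 0.664/√(0.664²+1.21²) = 0.4811.
Balancing moments: T × 1.21 × 0.4811 = 462.2, giving T = 462.2 / 0.5821 = 794 N.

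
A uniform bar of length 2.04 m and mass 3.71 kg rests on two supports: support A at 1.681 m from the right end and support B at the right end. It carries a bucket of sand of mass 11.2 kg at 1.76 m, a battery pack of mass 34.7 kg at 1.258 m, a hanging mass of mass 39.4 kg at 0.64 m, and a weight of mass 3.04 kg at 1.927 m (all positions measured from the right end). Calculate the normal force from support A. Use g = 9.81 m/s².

R_A ≈ 573 N

Taking torques about support B:
Beam weight: 3.71 × 9.81 = 36.4 N down at 1.02 m → arm 1.02 m, τ = 36.4 × 1.02 = 37.13 N·m counterclockwise.
Bucket of sand: 11.2 × 9.81 = 109.9 N down at 1.76 m → arm 1.76 m, τ = 109.9 × 1.76 = 193.4 N·m counterclockwise.
Battery pack: 34.7 × 9.81 = 340.4 N down at 1.258 m → arm 1.258 m, τ = 340.4 × 1.258 = 428.2 N·m counterclockwise.
Hanging mass: 39.4 × 9.81 = 386.5 N down at 0.64 m → arm 0.64 m, τ = 386.5 × 0.64 = 247.4 N·m counterclockwise.
Weight: 3.04 × 9.81 = 29.82 N down at 1.927 m → arm 1.927 m, τ = 29.82 × 1.927 = 57.46 N·m counterclockwise.
Net load moment about support B = 963.6 N·m counterclockwise.
Reaction R at support A is upward at 1.681 m, arm 1.681 m → moment R × 1.681 clockwise.
For rotational equilibrium, R × 1.681 = 963.6, so R = 573 N.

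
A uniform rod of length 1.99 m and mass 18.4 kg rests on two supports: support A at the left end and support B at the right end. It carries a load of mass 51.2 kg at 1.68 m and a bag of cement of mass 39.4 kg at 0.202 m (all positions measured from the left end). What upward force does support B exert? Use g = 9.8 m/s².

R_B ≈ 553 N

Choose support A as the axis so its reaction then has zero moment arm.
Beam weight: 18.4 × 9.8 = 180.3 N down at 0.995 m → arm 0.995 m, τ = 180.3 × 0.995 = 179.4 N·m clockwise.
Load: 51.2 × 9.8 = 501.8 N down at 1.68 m → arm 1.68 m, τ = 501.8 × 1.68 = 843 N·m clockwise.
Bag of cement: 39.4 × 9.8 = 386.1 N down at 0.202 m → arm 0.202 m, τ = 386.1 × 0.202 = 77.99 N·m clockwise.
Net load moment about support A = 1100 N·m clockwise.
Reaction R at support B is upward at 1.99 m, arm 1.99 m → moment R × 1.99 counterclockwise.
Στ = 0 ⇒ R × 1.99 = 1100 ⇒ R = 553 N.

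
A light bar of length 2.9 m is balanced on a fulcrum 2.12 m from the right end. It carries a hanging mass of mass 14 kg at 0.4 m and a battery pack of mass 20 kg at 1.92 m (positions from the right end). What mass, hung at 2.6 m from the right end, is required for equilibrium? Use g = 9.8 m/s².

m ≈ 58.5 kg

Choose the fulcrum (at 2.12 m from the right end) as the axis so the support reaction has zero arm there.
Hanging mass: 14 × 9.8 = 137.2 N down at 0.4 m → arm 1.72 m, τ = 137.2 × 1.72 = 236 N·m clockwise.
Battery pack: 20 × 9.8 = 196 N down at 1.92 m → arm 0.2 m, τ = 196 × 0.2 = 39.2 N·m clockwise.
Net moment of known loads = 275.2 N·m clockwise.
An unknown mass m at 2.6 m has arm 0.48 m; its moment is m·g·0.48 counterclockwise.
Setting net torque to zero: m × 9.8 × 0.48 = 275.2 → m = 275.2 / (9.8 × 0.48) = 58.5 kg.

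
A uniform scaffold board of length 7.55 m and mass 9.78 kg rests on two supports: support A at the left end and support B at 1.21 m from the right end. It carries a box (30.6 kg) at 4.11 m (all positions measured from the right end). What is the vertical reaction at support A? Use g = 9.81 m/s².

R_A ≈ 176 N

Taking torques about support B:
Beam weight: 9.78 × 9.81 = 95.94 N down at 3.775 m → arm 2.565 m, τ = 95.94 × 2.565 = 246.1 N·m counterclockwise.
Box: 30.6 × 9.81 = 300.2 N down at 4.11 m → arm 2.9 m, τ = 300.2 × 2.9 = 870.6 N·m counterclockwise.
Net load moment about support B = 1117 N·m counterclockwise.
Reaction R at support A is upward at 7.55 m, arm 6.34 m → moment R × 6.34 clockwise.
Balancing moments: R × 6.34 = 1117, giving R = 176 N.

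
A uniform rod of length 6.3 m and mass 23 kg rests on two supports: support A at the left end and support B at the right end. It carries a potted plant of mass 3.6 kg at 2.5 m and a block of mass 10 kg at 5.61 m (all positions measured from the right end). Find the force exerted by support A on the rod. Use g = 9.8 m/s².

R_A ≈ 214 N

Take moments about support B.
Beam weight: 23 × 9.8 = 225.4 N down at 3.15 m → arm 3.15 m, τ = 225.4 × 3.15 = 710 N·m counterclockwise.
Potted plant: 3.6 × 9.8 = 35.28 N down at 2.5 m → arm 2.5 m, τ = 35.28 × 2.5 = 88.2 N·m counterclockwise.
Block: 10 × 9.8 = 98 N down at 5.61 m → arm 5.61 m, τ = 98 × 5.61 = 549.8 N·m counterclockwise.
Net load moment about support B = 1348 N·m counterclockwise.
Reaction R at support A is upward at 6.3 m, arm 6.3 m → moment R × 6.3 clockwise.
Balancing moments: R × 6.3 = 1348, giving R = 214 N.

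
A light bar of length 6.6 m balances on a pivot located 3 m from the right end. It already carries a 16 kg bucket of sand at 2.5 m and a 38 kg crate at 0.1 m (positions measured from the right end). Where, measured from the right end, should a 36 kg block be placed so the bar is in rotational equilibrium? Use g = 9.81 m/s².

About the pivot (at 3 m from the right end):
Bucket of sand: 16 × 9.81 = 157 N down at 2.5 m → arm 0.5 m, τ = 157 × 0.5 = 78.5 N·m clockwise.
Crate: 38 × 9.81 = 372.8 N down at 0.1 m → arm 2.9 m, τ = 372.8 × 2.9 = 1081 N·m clockwise.
Net moment of existing loads = 1160 N·m clockwise.
The block weighs 36 × 9.81 = 353.2 N and must supply an equal counterclockwise moment, so its lever arm about the pivot is 1160 / 353.2 = 3.28 m.
That puts it at 3 + 3.28 = 6.28 m from the right end.

x ≈ 6.28 m from the right end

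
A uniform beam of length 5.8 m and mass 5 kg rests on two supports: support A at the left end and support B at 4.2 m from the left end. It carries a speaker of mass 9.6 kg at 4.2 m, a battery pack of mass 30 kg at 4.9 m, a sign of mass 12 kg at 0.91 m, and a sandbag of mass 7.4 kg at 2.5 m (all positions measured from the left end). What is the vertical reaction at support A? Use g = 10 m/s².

Taking torques about support B:
Beam weight: 5 × 10 = 50 N down at 2.9 m → arm 1.3 m, τ = 50 × 1.3 = 65 N·m counterclockwise.
Speaker: acts at the support B, moment arm 0 → no torque.
Battery pack: 30 × 10 = 300 N down at 4.9 m → arm 0.7 m, τ = 300 × 0.7 = 210 N·m clockwise.
Sign: 12 × 10 = 120 N down at 0.91 m → arm 3.29 m, τ = 120 × 3.29 = 394.8 N·m counterclockwise.
Sandbag: 7.4 × 10 = 74 N down at 2.5 m → arm 1.7 m, τ = 74 × 1.7 = 125.8 N·m counterclockwise.
Net load moment about support B = 375.6 N·m counterclockwise.
Reaction R at support A is upward at 0 m, arm 4.2 m → moment R × 4.2 clockwise.
Setting net torque to zero: R × 4.2 = 375.6 → R = 89.4 N.

R_A ≈ 89.4 N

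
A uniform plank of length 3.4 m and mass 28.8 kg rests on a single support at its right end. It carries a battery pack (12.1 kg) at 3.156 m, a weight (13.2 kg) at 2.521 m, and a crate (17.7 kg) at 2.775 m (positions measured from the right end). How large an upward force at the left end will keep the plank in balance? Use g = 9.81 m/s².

Taking torques about the right end:
Beam weight: 28.8 × 9.81 = 282.5 N down at 1.7 m → arm 1.7 m, τ = 282.5 × 1.7 = 480.2 N·m counterclockwise.
Battery pack: 12.1 × 9.81 = 118.7 N down at 3.156 m → arm 3.156 m, τ = 118.7 × 3.156 = 374.6 N·m counterclockwise.
Weight: 13.2 × 9.81 = 129.5 N down at 2.521 m → arm 2.521 m, τ = 129.5 × 2.521 = 326.5 N·m counterclockwise.
Crate: 17.7 × 9.81 = 173.6 N down at 2.775 m → arm 2.775 m, τ = 173.6 × 2.775 = 481.7 N·m counterclockwise.
Net moment of the loads = 1663 N·m counterclockwise.
The upward force F acts at the left end, arm 3.4 m, giving F × 3.4 clockwise.
Setting net torque to zero: F × 3.4 = 1663 → F = 1663 / 3.4 = 489 N.

F ≈ 489 N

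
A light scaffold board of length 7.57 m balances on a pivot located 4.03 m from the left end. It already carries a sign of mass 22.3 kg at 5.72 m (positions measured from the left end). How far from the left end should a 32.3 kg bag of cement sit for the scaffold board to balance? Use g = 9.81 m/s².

About the pivot (at 4.03 m from the left end):
Sign: 22.3 × 9.81 = 218.8 N down at 5.72 m → arm 1.69 m, τ = 218.8 × 1.69 = 369.8 N·m clockwise.
Net moment of existing loads = 369.8 N·m clockwise.
The bag of cement weighs 32.3 × 9.81 = 316.9 N and must supply an equal counterclockwise moment, so its lever arm about the pivot is 369.8 / 316.9 = 1.17 m.
That puts it at 4.03 − 1.17 = 2.86 m from the left end.

x ≈ 2.86 m from the left end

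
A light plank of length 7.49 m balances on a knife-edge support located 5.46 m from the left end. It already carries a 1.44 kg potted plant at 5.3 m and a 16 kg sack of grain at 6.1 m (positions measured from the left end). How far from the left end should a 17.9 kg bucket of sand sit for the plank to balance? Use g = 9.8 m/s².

x ≈ 4.9 m from the left end

Sum moments about the knife-edge support (at 5.46 m from the left end) (the support reaction has zero arm there).
Potted plant: 1.44 × 9.8 = 14.11 N down at 5.3 m → arm 0.16 m, τ = 14.11 × 0.16 = 2.258 N·m counterclockwise.
Sack of grain: 16 × 9.8 = 156.8 N down at 6.1 m → arm 0.64 m, τ = 156.8 × 0.64 = 100.4 N·m clockwise.
Net moment of existing loads = 98.14 N·m clockwise.
The bucket of sand weighs 17.9 × 9.8 = 175.4 N and must supply an equal counterclockwise moment, so its lever arm about the knife-edge support is 98.14 / 175.4 = 0.56 m.
That puts it at 5.46 − 0.56 = 4.9 m from the left end.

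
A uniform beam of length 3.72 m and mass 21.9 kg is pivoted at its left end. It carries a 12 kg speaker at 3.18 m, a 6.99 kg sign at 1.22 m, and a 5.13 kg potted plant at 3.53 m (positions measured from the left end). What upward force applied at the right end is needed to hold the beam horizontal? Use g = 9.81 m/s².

Taking torques about the left end:
Beam weight: 21.9 × 9.81 = 214.8 N down at 1.86 m → arm 1.86 m, τ = 214.8 × 1.86 = 399.5 N·m clockwise.
Speaker: 12 × 9.81 = 117.7 N down at 3.18 m → arm 3.18 m, τ = 117.7 × 3.18 = 374.3 N·m clockwise.
Sign: 6.99 × 9.81 = 68.57 N down at 1.22 m → arm 1.22 m, τ = 68.57 × 1.22 = 83.66 N·m clockwise.
Potted plant: 5.13 × 9.81 = 50.33 N down at 3.53 m → arm 3.53 m, τ = 50.33 × 3.53 = 177.7 N·m clockwise.
Net moment of the loads = 1035 N·m clockwise.
The upward force F acts at the right end, arm 3.72 m, giving F × 3.72 counterclockwise.
Setting net torque to zero: F × 3.72 = 1035 → F = 1035 / 3.72 = 278 N.

F ≈ 278 N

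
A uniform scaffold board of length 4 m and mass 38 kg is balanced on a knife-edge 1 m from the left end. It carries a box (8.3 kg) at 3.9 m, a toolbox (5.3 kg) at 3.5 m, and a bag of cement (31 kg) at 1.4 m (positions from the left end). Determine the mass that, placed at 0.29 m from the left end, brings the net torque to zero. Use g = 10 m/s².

m ≈ 124 kg

Choose the knife-edge (at 1 m from the left end) as the axis so the support reaction has zero arm there.
Beam weight: 38 × 10 = 380 N down at 2 m → arm 1 m, τ = 380 × 1 = 380 N·m clockwise.
Box: 8.3 × 10 = 83 N down at 3.9 m → arm 2.9 m, τ = 83 × 2.9 = 240.7 N·m clockwise.
Toolbox: 5.3 × 10 = 53 N down at 3.5 m → arm 2.5 m, τ = 53 × 2.5 = 132.5 N·m clockwise.
Bag of cement: 31 × 10 = 310 N down at 1.4 m → arm 0.4 m, τ = 310 × 0.4 = 124 N·m clockwise.
Net moment of known loads = 877.2 N·m clockwise.
An unknown mass m at 0.29 m has arm 0.71 m; its moment is m·g·0.71 counterclockwise.
Στ = 0 ⇒ m × 10 × 0.71 = 877.2 ⇒ m = 877.2 / (10 × 0.71) = 124 kg.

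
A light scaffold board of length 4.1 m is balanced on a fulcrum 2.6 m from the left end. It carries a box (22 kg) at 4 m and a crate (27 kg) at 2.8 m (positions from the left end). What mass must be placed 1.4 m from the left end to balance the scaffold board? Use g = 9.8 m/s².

Choose the fulcrum (at 2.6 m from the left end) as the axis so the support reaction has zero arm there.
Box: 22 × 9.8 = 215.6 N down at 4 m → arm 1.4 m, τ = 215.6 × 1.4 = 301.8 N·m clockwise.
Crate: 27 × 9.8 = 264.6 N down at 2.8 m → arm 0.2 m, τ = 264.6 × 0.2 = 52.92 N·m clockwise.
Net moment of known loads = 354.7 N·m clockwise.
An unknown mass m at 1.4 m has arm 1.2 m; its moment is m·g·1.2 counterclockwise.
Balancing moments: m × 9.8 × 1.2 = 354.7, giving m = 354.7 / (9.8 × 1.2) = 30.2 kg.

m ≈ 30.2 kg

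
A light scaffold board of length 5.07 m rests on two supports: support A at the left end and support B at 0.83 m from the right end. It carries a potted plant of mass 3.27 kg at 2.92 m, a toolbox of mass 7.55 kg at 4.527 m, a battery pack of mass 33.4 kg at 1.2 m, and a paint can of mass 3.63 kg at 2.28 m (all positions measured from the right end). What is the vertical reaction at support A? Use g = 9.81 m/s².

R_A ≈ 121 N

Take moments about support B.
Potted plant: 3.27 × 9.81 = 32.08 N down at 2.92 m → arm 2.09 m, τ = 32.08 × 2.09 = 67.05 N·m counterclockwise.
Toolbox: 7.55 × 9.81 = 74.07 N down at 4.527 m → arm 3.697 m, τ = 74.07 × 3.697 = 273.8 N·m counterclockwise.
Battery pack: 33.4 × 9.81 = 327.7 N down at 1.2 m → arm 0.37 m, τ = 327.7 × 0.37 = 121.2 N·m counterclockwise.
Paint can: 3.63 × 9.81 = 35.61 N down at 2.28 m → arm 1.45 m, τ = 35.61 × 1.45 = 51.63 N·m counterclockwise.
Net load moment about support B = 513.7 N·m counterclockwise.
Reaction R at support A is upward at 5.07 m, arm 4.24 m → moment R × 4.24 clockwise.
Setting net torque to zero: R × 4.24 = 513.7 → R = 121 N.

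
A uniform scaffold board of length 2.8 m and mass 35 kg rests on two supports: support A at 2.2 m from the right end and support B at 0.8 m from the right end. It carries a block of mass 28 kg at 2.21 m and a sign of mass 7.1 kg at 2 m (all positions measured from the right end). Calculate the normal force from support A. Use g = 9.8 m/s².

R_A ≈ 483 N

About support B:
Beam weight: 35 × 9.8 = 343 N down at 1.4 m → arm 0.6 m, τ = 343 × 0.6 = 205.8 N·m counterclockwise.
Block: 28 × 9.8 = 274.4 N down at 2.21 m → arm 1.41 m, τ = 274.4 × 1.41 = 386.9 N·m counterclockwise.
Sign: 7.1 × 9.8 = 69.58 N down at 2 m → arm 1.2 m, τ = 69.58 × 1.2 = 83.5 N·m counterclockwise.
Net load moment about support B = 676.2 N·m counterclockwise.
Reaction R at support A is upward at 2.2 m, arm 1.4 m → moment R × 1.4 clockwise.
Balancing moments: R × 1.4 = 676.2, giving R = 483 N.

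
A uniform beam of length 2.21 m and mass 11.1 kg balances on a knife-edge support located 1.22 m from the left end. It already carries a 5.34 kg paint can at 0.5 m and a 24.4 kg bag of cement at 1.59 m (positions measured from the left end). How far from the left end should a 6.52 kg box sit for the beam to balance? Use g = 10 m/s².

x ≈ 0.621 m from the left end

Taking torques about the knife-edge support (at 1.22 m from the left end):
Beam weight: 11.1 × 10 = 111 N down at 1.105 m → arm 0.115 m, τ = 111 × 0.115 = 12.77 N·m counterclockwise.
Paint can: 5.34 × 10 = 53.4 N down at 0.5 m → arm 0.72 m, τ = 53.4 × 0.72 = 38.45 N·m counterclockwise.
Bag of cement: 24.4 × 10 = 244 N down at 1.59 m → arm 0.37 m, τ = 244 × 0.37 = 90.28 N·m clockwise.
Net moment of existing loads = 39.06 N·m clockwise.
The box weighs 6.52 × 10 = 65.2 N and must supply an equal counterclockwise moment, so its lever arm about the knife-edge support is 39.06 / 65.2 = 0.599 m.
That puts it at 1.22 − 0.599 = 0.621 m from the left end.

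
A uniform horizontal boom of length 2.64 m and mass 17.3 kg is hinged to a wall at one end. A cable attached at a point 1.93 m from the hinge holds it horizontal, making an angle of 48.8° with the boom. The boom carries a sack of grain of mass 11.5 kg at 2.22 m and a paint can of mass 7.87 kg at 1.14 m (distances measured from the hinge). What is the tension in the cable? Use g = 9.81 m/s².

Choose the hinge as the axis so the unknown hinge reaction has zero arm there.
Beam weight: 17.3 × 9.81 = 169.7 N down at 1.32 m → arm 1.32 m, τ = 169.7 × 1.32 = 224 N·m clockwise.
Sack of grain: 11.5 × 9.81 = 112.8 N down at 2.22 m → arm 2.22 m, τ = 112.8 × 2.22 = 250.4 N·m clockwise.
Paint can: 7.87 × 9.81 = 77.2 N down at 1.14 m → arm 1.14 m, τ = 77.2 × 1.14 = 88.01 N·m clockwise.
Total clockwise load moment = 562.4 N·m.
The cable tension T acts at 1.93 m; only its component perpendicular to the boom, T sinθ, produces torque. sin 48.8° = 0.7524.
Setting net torque to zero: T × 1.93 × 0.7524 = 562.4 → T = 562.4 / 1.452 = 387 N.

T ≈ 387 N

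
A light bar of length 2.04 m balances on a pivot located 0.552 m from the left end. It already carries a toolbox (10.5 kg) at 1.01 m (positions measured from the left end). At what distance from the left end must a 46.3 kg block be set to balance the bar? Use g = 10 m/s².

x ≈ 0.448 m from the left end

Take moments about the pivot (at 0.552 m from the left end).
Toolbox: 10.5 × 10 = 105 N down at 1.01 m → arm 0.458 m, τ = 105 × 0.458 = 48.09 N·m clockwise.
Net moment of existing loads = 48.09 N·m clockwise.
The block weighs 46.3 × 10 = 463 N and must supply an equal counterclockwise moment, so its lever arm about the pivot is 48.09 / 463 = 0.104 m.
That puts it at 0.552 − 0.104 = 0.448 m from the left end.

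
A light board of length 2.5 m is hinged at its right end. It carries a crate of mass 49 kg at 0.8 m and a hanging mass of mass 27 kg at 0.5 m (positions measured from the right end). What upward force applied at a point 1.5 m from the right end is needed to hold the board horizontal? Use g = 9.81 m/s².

Sum moments about the right end (the unknown pivot reaction has zero arm there).
Crate: 49 × 9.81 = 480.7 N down at 0.8 m → arm 0.8 m, τ = 480.7 × 0.8 = 384.6 N·m counterclockwise.
Hanging mass: 27 × 9.81 = 264.9 N down at 0.5 m → arm 0.5 m, τ = 264.9 × 0.5 = 132.4 N·m counterclockwise.
Net moment of the loads = 517 N·m counterclockwise.
The upward force F acts at a point 1.5 m from the right end, arm 1.5 m, giving F × 1.5 clockwise.
Στ = 0 ⇒ F × 1.5 = 517 ⇒ F = 517 / 1.5 = 345 N.

F ≈ 345 N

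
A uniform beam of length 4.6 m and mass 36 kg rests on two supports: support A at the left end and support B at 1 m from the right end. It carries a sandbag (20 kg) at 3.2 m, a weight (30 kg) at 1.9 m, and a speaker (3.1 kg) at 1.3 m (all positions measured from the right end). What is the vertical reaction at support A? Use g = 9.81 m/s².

Take moments about support B.
Beam weight: 36 × 9.81 = 353.2 N down at 2.3 m → arm 1.3 m, τ = 353.2 × 1.3 = 459.2 N·m counterclockwise.
Sandbag: 20 × 9.81 = 196.2 N down at 3.2 m → arm 2.2 m, τ = 196.2 × 2.2 = 431.6 N·m counterclockwise.
Weight: 30 × 9.81 = 294.3 N down at 1.9 m → arm 0.9 m, τ = 294.3 × 0.9 = 264.9 N·m counterclockwise.
Speaker: 3.1 × 9.81 = 30.41 N down at 1.3 m → arm 0.3 m, τ = 30.41 × 0.3 = 9.123 N·m counterclockwise.
Net load moment about support B = 1165 N·m counterclockwise.
Reaction R at support A is upward at 4.6 m, arm 3.6 m → moment R × 3.6 clockwise.
Στ = 0 ⇒ R × 3.6 = 1165 ⇒ R = 324 N.

R_A ≈ 324 N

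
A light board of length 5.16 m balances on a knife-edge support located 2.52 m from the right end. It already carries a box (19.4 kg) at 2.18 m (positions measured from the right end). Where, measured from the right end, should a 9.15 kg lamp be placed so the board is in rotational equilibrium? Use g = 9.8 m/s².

x ≈ 3.24 m from the right end

Sum moments about the knife-edge support (at 2.52 m from the right end) (the support reaction has zero arm there).
Box: 19.4 × 9.8 = 190.1 N down at 2.18 m → arm 0.34 m, τ = 190.1 × 0.34 = 64.63 N·m clockwise.
Net moment of existing loads = 64.63 N·m clockwise.
The lamp weighs 9.15 × 9.8 = 89.67 N and must supply an equal counterclockwise moment, so its lever arm about the knife-edge support is 64.63 / 89.67 = 0.721 m.
That puts it at 2.52 + 0.721 = 3.24 m from the right end.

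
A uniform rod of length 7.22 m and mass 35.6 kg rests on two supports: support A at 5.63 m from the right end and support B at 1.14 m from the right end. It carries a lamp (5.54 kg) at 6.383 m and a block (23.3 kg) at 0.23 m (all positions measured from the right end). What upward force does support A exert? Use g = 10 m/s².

R_A ≈ 213 N

About support B:
Beam weight: 35.6 × 10 = 356 N down at 3.61 m → arm 2.47 m, τ = 356 × 2.47 = 879.3 N·m counterclockwise.
Lamp: 5.54 × 10 = 55.4 N down at 6.383 m → arm 5.243 m, τ = 55.4 × 5.243 = 290.5 N·m counterclockwise.
Block: 23.3 × 10 = 233 N down at 0.23 m → arm 0.91 m, τ = 233 × 0.91 = 212 N·m clockwise.
Net load moment about support B = 957.8 N·m counterclockwise.
Reaction R at support A is upward at 5.63 m, arm 4.49 m → moment R × 4.49 clockwise.
Setting net torque to zero: R × 4.49 = 957.8 → R = 213 N.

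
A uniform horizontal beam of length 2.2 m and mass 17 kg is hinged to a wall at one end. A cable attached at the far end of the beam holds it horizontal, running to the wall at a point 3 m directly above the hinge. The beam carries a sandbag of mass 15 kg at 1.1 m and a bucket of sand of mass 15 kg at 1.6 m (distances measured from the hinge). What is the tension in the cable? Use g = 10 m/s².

T ≈ 334 N

About the hinge:
Beam weight: 17 × 10 = 170 N down at 1.1 m → arm 1.1 m, τ = 170 × 1.1 = 187 N·m clockwise.
Sandbag: 15 × 10 = 150 N down at 1.1 m → arm 1.1 m, τ = 150 × 1.1 = 165 N·m clockwise.
Bucket of sand: 15 × 10 = 150 N down at 1.6 m → arm 1.6 m, τ = 150 × 1.6 = 240 N·m clockwise.
Total clockwise load moment = 592 N·m.
The cable tension T acts at 2.2 m; only its component perpendicular to the beam, T sinθ, produces torque. sinθ = h/√(h²+d²) = 3/√(3²+2.2²) = 0.8064.
Balancing moments: T × 2.2 × 0.8064 = 592, giving T = 592 / 1.774 = 334 N.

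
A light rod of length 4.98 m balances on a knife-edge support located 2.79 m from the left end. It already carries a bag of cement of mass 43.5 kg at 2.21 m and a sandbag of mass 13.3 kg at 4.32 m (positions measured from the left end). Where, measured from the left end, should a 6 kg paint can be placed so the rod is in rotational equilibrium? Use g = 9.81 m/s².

x ≈ 3.6 m from the left end

Taking torques about the knife-edge support (at 2.79 m from the left end):
Bag of cement: 43.5 × 9.81 = 426.7 N down at 2.21 m → arm 0.58 m, τ = 426.7 × 0.58 = 247.5 N·m counterclockwise.
Sandbag: 13.3 × 9.81 = 130.5 N down at 4.32 m → arm 1.53 m, τ = 130.5 × 1.53 = 199.7 N·m clockwise.
Net moment of existing loads = 47.8 N·m counterclockwise.
The paint can weighs 6 × 9.81 = 58.86 N and must supply an equal clockwise moment, so its lever arm about the knife-edge support is 47.8 / 58.86 = 0.812 m.
That puts it at 2.79 + 0.812 = 3.6 m from the left end.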